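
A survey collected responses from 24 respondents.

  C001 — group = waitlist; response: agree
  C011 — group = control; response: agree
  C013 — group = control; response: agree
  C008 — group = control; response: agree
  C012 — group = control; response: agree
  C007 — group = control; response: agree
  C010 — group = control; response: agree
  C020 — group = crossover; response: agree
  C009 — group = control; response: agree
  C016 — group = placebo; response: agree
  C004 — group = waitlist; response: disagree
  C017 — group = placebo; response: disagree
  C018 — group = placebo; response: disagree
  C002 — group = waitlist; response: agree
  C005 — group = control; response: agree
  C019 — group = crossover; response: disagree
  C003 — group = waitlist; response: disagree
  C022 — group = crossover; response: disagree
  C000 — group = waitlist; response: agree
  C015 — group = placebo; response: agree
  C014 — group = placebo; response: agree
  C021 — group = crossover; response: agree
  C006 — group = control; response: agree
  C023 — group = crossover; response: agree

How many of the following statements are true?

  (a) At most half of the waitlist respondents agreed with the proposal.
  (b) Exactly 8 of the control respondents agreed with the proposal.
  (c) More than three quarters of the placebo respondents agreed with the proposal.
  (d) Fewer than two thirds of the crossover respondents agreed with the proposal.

1

(a) waitlist: |A| = 5, |A ∩ B| = 3; needs |A ∩ B| ≤ |A ∖ B| — false.
(b) control: |A| = 9, |A ∩ B| = 9; needs |A ∩ B| = 8 — false.
(c) placebo: |A| = 5, |A ∩ B| = 3; needs |A ∩ B| / |A| > 3/4 — false.
(d) crossover: |A| = 5, |A ∩ B| = 3; needs |A ∩ B| / |A| < 2/3 — true.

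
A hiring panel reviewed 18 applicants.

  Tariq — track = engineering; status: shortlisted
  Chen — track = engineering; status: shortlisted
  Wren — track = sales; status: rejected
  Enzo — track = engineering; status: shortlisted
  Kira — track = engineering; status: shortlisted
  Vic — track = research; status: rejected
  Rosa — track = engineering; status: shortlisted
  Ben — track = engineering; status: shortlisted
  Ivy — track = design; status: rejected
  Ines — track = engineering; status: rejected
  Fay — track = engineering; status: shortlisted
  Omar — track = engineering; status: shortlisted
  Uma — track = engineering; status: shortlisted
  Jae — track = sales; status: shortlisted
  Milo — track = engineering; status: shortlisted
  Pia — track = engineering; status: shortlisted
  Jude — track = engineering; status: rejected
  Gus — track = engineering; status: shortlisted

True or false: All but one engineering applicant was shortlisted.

'All but one engineering applicant was shortlisted' holds iff |A ∖ B| = 1.
A (the restrictor) = {Tariq, Chen, Enzo, Kira, Rosa, Ben, Ines, Fay, Omar, Uma, Milo, Pia, Jude, Gus}, |A| = 14.
A ∖ B = {Ines, Jude}, so |A ∖ B| = 2.
|A ∖ B| = 2, so the statement is false.

False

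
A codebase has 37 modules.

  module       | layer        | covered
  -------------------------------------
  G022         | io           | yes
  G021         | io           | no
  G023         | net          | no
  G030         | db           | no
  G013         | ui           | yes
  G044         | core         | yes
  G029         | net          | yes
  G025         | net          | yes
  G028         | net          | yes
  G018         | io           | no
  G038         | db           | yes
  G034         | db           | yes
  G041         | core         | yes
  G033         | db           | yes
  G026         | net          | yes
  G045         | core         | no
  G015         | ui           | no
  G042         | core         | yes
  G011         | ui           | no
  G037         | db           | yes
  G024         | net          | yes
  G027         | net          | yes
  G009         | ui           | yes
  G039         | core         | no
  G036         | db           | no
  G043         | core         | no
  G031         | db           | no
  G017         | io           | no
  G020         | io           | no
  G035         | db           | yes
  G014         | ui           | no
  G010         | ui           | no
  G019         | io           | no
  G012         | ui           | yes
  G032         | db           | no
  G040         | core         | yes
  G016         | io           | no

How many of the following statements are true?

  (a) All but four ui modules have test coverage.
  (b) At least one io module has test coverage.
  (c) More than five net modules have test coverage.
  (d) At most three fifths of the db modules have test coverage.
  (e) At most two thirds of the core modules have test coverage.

(a) ui: |A| = 7, |A ∩ B| = 3; needs |A ∖ B| = 4 — true.
(b) io: |A| = 7, |A ∩ B| = 1; needs A ∩ B ≠ ∅ (|A ∩ B| ≥ 1) — true.
(c) net: |A| = 7, |A ∩ B| = 6; needs |A ∩ B| > 5 — true.
(d) db: |A| = 9, |A ∩ B| = 5; needs |A ∩ B| / |A| ≤ 3/5 — true.
(e) core: |A| = 7, |A ∩ B| = 4; needs |A ∩ B| / |A| ≤ 2/3 — true.

5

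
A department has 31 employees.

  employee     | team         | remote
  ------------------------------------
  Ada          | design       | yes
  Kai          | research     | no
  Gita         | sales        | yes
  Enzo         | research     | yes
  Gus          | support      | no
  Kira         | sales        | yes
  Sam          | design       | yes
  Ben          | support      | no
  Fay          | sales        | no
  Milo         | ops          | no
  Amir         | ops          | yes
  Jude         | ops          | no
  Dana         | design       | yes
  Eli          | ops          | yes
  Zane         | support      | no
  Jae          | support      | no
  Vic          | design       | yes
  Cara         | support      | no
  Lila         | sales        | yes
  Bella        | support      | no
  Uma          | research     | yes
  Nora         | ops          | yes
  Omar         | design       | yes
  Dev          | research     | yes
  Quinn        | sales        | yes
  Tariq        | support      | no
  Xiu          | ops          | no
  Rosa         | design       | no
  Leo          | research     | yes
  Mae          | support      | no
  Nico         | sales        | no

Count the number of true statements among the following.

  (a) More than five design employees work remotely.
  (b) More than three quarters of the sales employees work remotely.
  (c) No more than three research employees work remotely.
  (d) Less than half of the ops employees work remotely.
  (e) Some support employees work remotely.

(a) design: |A| = 6, |A ∩ B| = 5; needs |A ∩ B| > 5 — false.
(b) sales: |A| = 6, |A ∩ B| = 4; needs |A ∩ B| / |A| > 3/4 — false.
(c) research: |A| = 5, |A ∩ B| = 4; needs |A ∩ B| ≤ 3 — false.
(d) ops: |A| = 6, |A ∩ B| = 3; needs |A ∩ B| < |A ∖ B| — false.
(e) support: |A| = 8, |A ∩ B| = 0; needs A ∩ B ≠ ∅ (|A ∩ B| ≥ 1) — false.

0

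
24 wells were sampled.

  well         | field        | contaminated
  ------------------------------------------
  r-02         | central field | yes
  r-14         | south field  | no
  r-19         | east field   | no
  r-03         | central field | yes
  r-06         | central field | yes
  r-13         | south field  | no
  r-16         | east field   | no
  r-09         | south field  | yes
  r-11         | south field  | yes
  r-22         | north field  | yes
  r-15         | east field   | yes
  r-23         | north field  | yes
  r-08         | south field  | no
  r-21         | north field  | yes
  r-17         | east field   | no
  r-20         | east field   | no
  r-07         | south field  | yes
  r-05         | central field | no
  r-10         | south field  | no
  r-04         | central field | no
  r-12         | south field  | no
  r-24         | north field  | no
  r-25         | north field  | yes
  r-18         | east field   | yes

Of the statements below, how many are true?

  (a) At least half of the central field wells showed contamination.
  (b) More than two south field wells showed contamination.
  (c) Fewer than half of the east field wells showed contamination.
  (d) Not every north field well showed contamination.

(a) central field: |A| = 5, |A ∩ B| = 3; needs |A ∩ B| ≥ |A ∖ B| — true.
(b) south field: |A| = 8, |A ∩ B| = 3; needs |A ∩ B| > 2 — true.
(c) east field: |A| = 6, |A ∩ B| = 2; needs |A ∩ B| < |A ∖ B| — true.
(d) north field: |A| = 5, |A ∩ B| = 4; needs A ⊄ B (|A ∖ B| ≥ 1) — true.

4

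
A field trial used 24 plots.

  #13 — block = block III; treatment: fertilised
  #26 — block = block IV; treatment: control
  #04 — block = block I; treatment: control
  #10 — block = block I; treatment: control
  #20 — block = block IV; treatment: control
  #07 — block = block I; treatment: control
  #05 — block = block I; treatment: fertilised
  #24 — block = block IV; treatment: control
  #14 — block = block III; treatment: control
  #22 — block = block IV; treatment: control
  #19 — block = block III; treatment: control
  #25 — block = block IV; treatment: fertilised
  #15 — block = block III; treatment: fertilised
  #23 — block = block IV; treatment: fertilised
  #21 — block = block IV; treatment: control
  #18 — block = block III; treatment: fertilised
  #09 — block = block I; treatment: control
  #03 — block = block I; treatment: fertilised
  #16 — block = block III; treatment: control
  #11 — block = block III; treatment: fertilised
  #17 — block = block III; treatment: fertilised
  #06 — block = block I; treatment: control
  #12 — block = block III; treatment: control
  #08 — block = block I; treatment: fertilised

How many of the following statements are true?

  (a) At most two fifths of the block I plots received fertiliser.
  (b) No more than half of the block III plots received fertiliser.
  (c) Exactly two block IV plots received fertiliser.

(a) block I: |A| = 8, |A ∩ B| = 3; needs |A ∩ B| / |A| ≤ 2/5 — true.
(b) block III: |A| = 9, |A ∩ B| = 5; needs |A ∩ B| ≤ |A ∖ B| — false.
(c) block IV: |A| = 7, |A ∩ B| = 2; needs |A ∩ B| = 2 — true.

2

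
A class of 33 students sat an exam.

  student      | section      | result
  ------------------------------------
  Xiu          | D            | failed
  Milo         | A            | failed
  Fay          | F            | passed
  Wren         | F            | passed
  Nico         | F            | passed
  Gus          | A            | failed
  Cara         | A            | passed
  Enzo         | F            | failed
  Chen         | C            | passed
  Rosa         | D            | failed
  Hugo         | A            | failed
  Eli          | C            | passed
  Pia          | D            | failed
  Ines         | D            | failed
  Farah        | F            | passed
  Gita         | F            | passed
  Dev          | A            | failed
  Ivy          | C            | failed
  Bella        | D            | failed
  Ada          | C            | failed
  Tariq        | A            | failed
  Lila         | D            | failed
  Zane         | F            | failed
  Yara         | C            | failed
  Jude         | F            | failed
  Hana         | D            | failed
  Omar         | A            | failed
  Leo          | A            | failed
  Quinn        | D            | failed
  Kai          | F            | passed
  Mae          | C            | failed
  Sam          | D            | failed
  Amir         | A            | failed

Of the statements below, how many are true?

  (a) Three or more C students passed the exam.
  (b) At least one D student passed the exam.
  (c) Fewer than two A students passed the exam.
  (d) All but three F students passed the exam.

(a) C: |A| = 6, |A ∩ B| = 2; needs |A ∩ B| ≥ 3 — false.
(b) D: |A| = 9, |A ∩ B| = 0; needs A ∩ B ≠ ∅ (|A ∩ B| ≥ 1) — false.
(c) A: |A| = 9, |A ∩ B| = 1; needs |A ∩ B| < 2 — true.
(d) F: |A| = 9, |A ∩ B| = 6; needs |A ∖ B| = 3 — true.

2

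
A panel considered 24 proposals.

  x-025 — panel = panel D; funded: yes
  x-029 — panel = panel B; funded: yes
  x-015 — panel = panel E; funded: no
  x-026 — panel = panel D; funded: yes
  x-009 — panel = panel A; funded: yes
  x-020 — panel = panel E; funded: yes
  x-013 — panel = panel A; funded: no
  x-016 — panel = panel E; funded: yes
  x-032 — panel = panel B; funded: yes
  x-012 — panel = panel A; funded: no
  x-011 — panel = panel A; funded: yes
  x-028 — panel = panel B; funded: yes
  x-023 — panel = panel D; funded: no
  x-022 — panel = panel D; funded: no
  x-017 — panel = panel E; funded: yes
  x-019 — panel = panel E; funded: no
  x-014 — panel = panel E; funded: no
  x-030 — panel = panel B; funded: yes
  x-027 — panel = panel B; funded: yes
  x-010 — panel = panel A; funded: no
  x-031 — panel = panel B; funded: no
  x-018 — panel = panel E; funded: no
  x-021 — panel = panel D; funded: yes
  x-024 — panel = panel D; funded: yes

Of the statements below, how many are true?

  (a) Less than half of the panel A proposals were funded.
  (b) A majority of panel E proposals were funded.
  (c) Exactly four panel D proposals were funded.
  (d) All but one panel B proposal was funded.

3

(a) panel A: |A| = 5, |A ∩ B| = 2; needs |A ∩ B| < |A ∖ B| — true.
(b) panel E: |A| = 7, |A ∩ B| = 3; needs |A ∩ B| > |A ∖ B| — false.
(c) panel D: |A| = 6, |A ∩ B| = 4; needs |A ∩ B| = 4 — true.
(d) panel B: |A| = 6, |A ∩ B| = 5; needs |A ∖ B| = 1 — true.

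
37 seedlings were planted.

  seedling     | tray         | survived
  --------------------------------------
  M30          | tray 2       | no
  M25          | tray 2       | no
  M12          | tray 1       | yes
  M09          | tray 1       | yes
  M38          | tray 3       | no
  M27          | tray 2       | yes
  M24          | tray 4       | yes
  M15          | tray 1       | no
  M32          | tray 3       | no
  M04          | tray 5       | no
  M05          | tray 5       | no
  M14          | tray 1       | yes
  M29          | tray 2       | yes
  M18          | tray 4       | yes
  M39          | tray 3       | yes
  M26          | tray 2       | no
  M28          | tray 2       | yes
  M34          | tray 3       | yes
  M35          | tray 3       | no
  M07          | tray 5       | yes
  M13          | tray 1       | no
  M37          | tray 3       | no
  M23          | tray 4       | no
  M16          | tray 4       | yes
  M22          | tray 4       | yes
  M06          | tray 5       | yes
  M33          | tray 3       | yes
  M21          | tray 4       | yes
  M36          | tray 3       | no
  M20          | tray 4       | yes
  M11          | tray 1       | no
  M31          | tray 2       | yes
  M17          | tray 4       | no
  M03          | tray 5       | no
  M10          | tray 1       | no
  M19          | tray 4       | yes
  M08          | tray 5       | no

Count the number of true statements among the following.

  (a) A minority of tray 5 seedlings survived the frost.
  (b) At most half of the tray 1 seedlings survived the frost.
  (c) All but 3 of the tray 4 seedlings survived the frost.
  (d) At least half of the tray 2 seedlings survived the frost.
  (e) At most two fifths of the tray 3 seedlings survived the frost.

4

(a) tray 5: |A| = 6, |A ∩ B| = 2; needs |A ∩ B| < |A ∖ B| — true.
(b) tray 1: |A| = 7, |A ∩ B| = 3; needs |A ∩ B| ≤ |A ∖ B| — true.
(c) tray 4: |A| = 9, |A ∩ B| = 7; needs |A ∖ B| = 3 — false.
(d) tray 2: |A| = 7, |A ∩ B| = 4; needs |A ∩ B| ≥ |A ∖ B| — true.
(e) tray 3: |A| = 8, |A ∩ B| = 3; needs |A ∩ B| / |A| ≤ 2/5 — true.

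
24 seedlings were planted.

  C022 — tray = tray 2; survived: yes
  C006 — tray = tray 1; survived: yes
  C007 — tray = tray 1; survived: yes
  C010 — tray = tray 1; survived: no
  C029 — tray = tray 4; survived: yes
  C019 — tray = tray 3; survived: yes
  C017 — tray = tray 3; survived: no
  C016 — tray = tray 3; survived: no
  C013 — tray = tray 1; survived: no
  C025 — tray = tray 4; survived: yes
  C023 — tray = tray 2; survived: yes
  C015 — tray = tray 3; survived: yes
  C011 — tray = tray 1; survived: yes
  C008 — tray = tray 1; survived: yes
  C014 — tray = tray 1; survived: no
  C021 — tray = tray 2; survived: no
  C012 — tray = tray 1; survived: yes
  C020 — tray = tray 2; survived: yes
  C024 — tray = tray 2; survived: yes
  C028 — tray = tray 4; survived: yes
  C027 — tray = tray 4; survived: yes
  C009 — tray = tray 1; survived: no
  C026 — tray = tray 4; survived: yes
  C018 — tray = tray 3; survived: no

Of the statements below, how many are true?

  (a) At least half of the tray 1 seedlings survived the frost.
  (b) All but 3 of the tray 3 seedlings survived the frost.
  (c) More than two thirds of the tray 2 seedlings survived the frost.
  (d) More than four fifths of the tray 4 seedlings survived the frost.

(a) tray 1: |A| = 9, |A ∩ B| = 5; needs |A ∩ B| ≥ |A ∖ B| — true.
(b) tray 3: |A| = 5, |A ∩ B| = 2; needs |A ∖ B| = 3 — true.
(c) tray 2: |A| = 5, |A ∩ B| = 4; needs |A ∩ B| / |A| > 2/3 — true.
(d) tray 4: |A| = 5, |A ∩ B| = 5; needs |A ∩ B| / |A| > 4/5 — true.

4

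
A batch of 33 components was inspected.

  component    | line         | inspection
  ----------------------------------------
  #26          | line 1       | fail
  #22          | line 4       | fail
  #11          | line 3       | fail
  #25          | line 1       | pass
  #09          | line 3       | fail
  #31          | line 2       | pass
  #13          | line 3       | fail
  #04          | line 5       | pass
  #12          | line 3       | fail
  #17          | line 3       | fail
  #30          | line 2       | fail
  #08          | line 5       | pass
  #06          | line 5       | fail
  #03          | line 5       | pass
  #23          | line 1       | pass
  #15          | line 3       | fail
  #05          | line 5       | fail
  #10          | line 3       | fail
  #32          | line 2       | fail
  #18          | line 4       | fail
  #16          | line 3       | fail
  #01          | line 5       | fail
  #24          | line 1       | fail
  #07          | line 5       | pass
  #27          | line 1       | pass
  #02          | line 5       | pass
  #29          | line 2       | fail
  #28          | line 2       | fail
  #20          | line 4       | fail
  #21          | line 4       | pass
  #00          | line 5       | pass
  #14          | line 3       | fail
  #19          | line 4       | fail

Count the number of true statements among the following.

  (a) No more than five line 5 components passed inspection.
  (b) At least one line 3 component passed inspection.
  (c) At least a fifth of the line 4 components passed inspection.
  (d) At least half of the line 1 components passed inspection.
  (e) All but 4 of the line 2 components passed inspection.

(a) line 5: |A| = 9, |A ∩ B| = 6; needs |A ∩ B| ≤ 5 — false.
(b) line 3: |A| = 9, |A ∩ B| = 0; needs A ∩ B ≠ ∅ (|A ∩ B| ≥ 1) — false.
(c) line 4: |A| = 5, |A ∩ B| = 1; needs |A ∩ B| / |A| ≥ 1/5 — true.
(d) line 1: |A| = 5, |A ∩ B| = 3; needs |A ∩ B| ≥ |A ∖ B| — true.
(e) line 2: |A| = 5, |A ∩ B| = 1; needs |A ∖ B| = 4 — true.

3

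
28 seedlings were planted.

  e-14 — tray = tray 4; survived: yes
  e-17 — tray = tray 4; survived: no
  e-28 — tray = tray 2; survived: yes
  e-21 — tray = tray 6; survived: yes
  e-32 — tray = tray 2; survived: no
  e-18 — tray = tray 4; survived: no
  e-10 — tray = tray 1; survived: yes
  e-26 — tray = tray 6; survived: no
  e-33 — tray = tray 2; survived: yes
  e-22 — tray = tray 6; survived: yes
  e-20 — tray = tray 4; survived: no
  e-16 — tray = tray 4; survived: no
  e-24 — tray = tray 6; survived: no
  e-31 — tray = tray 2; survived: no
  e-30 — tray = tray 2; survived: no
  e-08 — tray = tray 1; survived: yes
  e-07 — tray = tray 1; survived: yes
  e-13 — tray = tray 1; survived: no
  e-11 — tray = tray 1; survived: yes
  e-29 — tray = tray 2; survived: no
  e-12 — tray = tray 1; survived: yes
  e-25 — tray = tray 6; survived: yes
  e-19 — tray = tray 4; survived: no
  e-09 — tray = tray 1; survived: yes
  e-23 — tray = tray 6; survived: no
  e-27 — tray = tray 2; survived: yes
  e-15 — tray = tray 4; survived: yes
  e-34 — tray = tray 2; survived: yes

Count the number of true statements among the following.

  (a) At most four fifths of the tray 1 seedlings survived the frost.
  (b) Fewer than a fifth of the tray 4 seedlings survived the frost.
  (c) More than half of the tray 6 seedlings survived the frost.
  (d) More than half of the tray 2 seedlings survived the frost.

(a) tray 1: |A| = 7, |A ∩ B| = 6; needs |A ∩ B| / |A| ≤ 4/5 — false.
(b) tray 4: |A| = 7, |A ∩ B| = 2; needs |A ∩ B| / |A| < 1/5 — false.
(c) tray 6: |A| = 6, |A ∩ B| = 3; needs |A ∩ B| > |A ∖ B| — false.
(d) tray 2: |A| = 8, |A ∩ B| = 4; needs |A ∩ B| > |A ∖ B| — false.

0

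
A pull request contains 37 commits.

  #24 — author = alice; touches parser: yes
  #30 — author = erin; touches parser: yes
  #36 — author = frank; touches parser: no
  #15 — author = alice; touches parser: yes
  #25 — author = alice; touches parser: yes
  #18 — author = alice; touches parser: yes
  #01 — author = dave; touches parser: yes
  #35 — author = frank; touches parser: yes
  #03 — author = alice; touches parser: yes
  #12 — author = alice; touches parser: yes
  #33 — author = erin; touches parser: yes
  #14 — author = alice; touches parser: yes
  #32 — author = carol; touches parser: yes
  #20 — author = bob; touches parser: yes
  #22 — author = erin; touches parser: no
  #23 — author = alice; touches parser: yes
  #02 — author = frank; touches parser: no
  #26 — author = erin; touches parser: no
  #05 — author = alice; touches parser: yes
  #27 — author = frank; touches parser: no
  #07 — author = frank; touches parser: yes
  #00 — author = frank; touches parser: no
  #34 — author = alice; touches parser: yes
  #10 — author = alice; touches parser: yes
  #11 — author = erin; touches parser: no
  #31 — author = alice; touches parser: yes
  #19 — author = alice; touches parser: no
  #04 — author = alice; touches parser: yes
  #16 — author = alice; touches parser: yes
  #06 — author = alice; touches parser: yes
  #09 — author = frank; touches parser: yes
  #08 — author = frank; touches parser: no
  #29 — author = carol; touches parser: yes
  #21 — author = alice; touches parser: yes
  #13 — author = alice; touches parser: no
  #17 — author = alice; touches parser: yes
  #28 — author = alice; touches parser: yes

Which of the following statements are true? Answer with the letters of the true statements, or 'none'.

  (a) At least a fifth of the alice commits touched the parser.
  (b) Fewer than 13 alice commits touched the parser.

|A| = 20, |A ∩ B| = 18, |A ∖ B| = 2.
(a) |A ∩ B| / |A| ≥ 1/5: holds.
(b) |A ∩ B| < 13: fails.

(a)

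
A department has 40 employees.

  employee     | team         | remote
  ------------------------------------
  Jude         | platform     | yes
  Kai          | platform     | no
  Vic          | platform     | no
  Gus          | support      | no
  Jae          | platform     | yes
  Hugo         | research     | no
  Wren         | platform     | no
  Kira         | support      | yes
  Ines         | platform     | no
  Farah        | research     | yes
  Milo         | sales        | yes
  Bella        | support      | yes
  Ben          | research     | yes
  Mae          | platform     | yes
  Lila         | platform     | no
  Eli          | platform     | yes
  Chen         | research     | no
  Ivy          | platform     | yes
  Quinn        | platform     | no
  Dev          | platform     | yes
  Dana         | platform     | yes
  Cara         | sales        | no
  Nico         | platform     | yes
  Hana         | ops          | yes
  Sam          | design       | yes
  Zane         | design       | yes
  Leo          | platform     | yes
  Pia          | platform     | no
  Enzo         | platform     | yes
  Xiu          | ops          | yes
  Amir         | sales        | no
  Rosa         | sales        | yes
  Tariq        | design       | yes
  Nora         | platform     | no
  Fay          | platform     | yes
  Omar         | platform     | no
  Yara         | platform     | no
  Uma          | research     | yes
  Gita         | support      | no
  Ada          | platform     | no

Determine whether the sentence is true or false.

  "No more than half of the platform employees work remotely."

The determiner here denotes the relation: |A ∩ B| ≤ |A ∖ B|.
|A| = 22, |A ∩ B| = 11, |A ∖ B| = 11.
11 = 11, so the statement is true.

True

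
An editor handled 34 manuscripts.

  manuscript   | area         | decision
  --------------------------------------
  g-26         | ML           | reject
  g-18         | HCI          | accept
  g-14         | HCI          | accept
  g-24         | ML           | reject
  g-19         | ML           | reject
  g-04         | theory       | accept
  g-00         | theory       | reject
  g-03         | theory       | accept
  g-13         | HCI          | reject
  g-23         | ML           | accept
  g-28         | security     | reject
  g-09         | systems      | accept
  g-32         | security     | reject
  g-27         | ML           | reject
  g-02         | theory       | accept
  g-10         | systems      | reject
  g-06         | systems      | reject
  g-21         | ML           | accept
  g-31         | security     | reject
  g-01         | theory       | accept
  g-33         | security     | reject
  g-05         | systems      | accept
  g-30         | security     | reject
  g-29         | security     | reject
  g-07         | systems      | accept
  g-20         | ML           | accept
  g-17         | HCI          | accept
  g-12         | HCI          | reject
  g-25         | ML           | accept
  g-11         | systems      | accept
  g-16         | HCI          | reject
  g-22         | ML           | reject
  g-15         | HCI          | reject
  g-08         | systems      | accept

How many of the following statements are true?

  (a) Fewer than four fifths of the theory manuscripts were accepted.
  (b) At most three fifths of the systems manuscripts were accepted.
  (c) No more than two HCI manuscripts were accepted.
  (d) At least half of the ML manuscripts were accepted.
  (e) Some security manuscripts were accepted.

0

(a) theory: |A| = 5, |A ∩ B| = 4; needs |A ∩ B| / |A| < 4/5 — false.
(b) systems: |A| = 7, |A ∩ B| = 5; needs |A ∩ B| / |A| ≤ 3/5 — false.
(c) HCI: |A| = 7, |A ∩ B| = 3; needs |A ∩ B| ≤ 2 — false.
(d) ML: |A| = 9, |A ∩ B| = 4; needs |A ∩ B| ≥ |A ∖ B| — false.
(e) security: |A| = 6, |A ∩ B| = 0; needs A ∩ B ≠ ∅ (|A ∩ B| ≥ 1) — false.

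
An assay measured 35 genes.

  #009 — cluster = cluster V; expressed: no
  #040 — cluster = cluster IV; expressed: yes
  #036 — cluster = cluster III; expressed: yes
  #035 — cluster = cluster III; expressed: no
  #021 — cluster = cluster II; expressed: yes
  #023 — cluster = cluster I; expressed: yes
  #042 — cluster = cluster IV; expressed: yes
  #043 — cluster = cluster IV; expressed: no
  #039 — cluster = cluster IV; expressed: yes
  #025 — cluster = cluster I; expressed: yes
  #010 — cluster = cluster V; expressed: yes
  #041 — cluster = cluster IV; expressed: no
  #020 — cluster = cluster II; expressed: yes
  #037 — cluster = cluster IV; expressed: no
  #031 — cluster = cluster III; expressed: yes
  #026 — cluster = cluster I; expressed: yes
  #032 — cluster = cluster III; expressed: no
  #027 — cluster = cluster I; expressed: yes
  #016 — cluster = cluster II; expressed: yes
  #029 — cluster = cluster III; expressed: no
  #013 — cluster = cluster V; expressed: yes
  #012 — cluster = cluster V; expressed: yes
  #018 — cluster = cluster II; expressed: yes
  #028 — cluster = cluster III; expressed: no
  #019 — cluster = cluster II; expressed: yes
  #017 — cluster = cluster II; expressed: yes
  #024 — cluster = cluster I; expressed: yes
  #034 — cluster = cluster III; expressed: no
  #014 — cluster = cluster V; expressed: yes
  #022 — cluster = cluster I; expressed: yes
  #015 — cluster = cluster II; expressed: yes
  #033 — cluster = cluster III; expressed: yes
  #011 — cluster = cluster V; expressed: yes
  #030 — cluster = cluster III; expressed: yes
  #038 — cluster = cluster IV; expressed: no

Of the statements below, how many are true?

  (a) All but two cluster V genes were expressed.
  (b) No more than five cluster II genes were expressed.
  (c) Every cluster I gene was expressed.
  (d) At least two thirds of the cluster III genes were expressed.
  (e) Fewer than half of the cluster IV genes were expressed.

2

(a) cluster V: |A| = 6, |A ∩ B| = 5; needs |A ∖ B| = 2 — false.
(b) cluster II: |A| = 7, |A ∩ B| = 7; needs |A ∩ B| ≤ 5 — false.
(c) cluster I: |A| = 6, |A ∩ B| = 6; needs A ⊆ B, i.e. every element of A is in B (|A ∖ B| = 0) — true.
(d) cluster III: |A| = 9, |A ∩ B| = 4; needs |A ∩ B| / |A| ≥ 2/3 — false.
(e) cluster IV: |A| = 7, |A ∩ B| = 3; needs |A ∩ B| < |A ∖ B| — true.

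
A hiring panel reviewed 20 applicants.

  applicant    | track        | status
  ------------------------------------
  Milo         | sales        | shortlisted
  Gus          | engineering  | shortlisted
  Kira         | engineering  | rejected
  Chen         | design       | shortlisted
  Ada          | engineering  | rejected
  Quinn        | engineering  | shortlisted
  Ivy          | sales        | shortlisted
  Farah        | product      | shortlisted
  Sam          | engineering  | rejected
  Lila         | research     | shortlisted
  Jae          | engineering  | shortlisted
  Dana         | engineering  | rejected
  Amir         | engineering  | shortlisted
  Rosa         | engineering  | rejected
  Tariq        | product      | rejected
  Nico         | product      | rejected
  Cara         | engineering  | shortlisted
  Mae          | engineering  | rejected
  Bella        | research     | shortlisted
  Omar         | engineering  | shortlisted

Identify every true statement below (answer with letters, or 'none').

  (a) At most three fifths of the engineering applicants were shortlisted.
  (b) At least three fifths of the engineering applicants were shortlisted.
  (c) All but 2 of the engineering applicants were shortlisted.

|A| = 12, |A ∩ B| = 6, |A ∖ B| = 6.
(a) |A ∩ B| / |A| ≤ 3/5: holds.
(b) |A ∩ B| / |A| ≥ 3/5: fails.
(c) |A ∖ B| = 2: fails.

(a)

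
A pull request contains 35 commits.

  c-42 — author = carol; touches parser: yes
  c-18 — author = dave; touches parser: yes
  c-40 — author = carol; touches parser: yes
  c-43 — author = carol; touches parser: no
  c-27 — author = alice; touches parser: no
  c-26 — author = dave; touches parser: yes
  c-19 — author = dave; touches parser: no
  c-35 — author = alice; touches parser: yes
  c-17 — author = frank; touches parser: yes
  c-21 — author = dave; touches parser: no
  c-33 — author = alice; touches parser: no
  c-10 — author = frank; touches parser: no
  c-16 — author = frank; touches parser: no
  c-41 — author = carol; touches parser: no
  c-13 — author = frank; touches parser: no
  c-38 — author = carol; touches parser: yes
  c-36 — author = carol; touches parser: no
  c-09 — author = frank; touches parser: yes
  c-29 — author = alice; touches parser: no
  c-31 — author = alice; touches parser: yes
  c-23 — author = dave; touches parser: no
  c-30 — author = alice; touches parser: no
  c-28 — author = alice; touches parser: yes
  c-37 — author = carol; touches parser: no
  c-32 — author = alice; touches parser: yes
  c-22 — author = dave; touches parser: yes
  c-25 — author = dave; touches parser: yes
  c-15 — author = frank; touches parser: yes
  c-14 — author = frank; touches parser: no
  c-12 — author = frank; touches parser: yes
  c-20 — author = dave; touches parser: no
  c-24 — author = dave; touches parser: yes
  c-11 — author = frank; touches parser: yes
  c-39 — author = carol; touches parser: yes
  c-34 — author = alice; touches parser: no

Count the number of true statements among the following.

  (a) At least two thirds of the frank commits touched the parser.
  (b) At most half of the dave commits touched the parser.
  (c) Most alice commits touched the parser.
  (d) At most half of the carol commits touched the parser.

(a) frank: |A| = 9, |A ∩ B| = 5; needs |A ∩ B| / |A| ≥ 2/3 — false.
(b) dave: |A| = 9, |A ∩ B| = 5; needs |A ∩ B| ≤ |A ∖ B| — false.
(c) alice: |A| = 9, |A ∩ B| = 4; needs |A ∩ B| > |A ∖ B| — false.
(d) carol: |A| = 8, |A ∩ B| = 4; needs |A ∩ B| ≤ |A ∖ B| — true.

1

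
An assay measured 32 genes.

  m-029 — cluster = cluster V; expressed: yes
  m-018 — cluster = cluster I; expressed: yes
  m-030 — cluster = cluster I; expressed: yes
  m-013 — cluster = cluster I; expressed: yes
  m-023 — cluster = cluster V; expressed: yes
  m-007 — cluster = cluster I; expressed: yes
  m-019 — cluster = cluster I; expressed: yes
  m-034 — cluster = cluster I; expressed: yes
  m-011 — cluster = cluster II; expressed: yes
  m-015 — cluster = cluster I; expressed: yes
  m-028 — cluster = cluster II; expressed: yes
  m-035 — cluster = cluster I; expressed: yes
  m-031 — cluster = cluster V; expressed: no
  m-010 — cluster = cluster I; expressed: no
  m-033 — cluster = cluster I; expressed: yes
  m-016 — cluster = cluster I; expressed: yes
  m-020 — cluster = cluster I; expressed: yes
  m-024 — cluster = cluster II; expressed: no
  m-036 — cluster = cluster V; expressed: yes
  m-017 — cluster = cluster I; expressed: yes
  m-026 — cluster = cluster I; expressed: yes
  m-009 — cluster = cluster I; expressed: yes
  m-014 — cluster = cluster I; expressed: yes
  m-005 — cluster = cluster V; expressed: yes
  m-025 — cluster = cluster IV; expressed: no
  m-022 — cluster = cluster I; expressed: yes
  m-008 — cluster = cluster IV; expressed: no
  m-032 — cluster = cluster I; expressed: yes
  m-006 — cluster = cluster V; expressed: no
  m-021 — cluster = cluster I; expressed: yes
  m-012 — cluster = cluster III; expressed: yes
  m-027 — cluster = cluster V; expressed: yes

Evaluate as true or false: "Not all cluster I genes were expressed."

'Not all cluster I genes were expressed' holds iff A ⊄ B (|A ∖ B| ≥ 1).
|A| = 19, |A ∩ B| = 18, |A ∖ B| = 1.
So the statement is true.

True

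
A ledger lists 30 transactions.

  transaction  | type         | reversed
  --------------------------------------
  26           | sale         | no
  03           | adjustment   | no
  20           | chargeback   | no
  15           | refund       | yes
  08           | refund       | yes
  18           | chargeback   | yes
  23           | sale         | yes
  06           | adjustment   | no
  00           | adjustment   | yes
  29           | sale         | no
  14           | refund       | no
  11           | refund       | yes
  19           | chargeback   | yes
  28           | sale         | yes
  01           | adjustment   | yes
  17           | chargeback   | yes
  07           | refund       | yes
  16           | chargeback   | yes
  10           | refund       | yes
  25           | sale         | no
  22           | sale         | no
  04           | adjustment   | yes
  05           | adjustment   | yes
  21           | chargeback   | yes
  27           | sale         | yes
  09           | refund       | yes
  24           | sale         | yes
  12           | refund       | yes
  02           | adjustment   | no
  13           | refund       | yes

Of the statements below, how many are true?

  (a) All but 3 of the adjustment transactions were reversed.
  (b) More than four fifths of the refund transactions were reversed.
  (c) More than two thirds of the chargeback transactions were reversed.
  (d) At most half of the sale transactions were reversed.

(a) adjustment: |A| = 7, |A ∩ B| = 4; needs |A ∖ B| = 3 — true.
(b) refund: |A| = 9, |A ∩ B| = 8; needs |A ∩ B| / |A| > 4/5 — true.
(c) chargeback: |A| = 6, |A ∩ B| = 5; needs |A ∩ B| / |A| > 2/3 — true.
(d) sale: |A| = 8, |A ∩ B| = 4; needs |A ∩ B| ≤ |A ∖ B| — true.

4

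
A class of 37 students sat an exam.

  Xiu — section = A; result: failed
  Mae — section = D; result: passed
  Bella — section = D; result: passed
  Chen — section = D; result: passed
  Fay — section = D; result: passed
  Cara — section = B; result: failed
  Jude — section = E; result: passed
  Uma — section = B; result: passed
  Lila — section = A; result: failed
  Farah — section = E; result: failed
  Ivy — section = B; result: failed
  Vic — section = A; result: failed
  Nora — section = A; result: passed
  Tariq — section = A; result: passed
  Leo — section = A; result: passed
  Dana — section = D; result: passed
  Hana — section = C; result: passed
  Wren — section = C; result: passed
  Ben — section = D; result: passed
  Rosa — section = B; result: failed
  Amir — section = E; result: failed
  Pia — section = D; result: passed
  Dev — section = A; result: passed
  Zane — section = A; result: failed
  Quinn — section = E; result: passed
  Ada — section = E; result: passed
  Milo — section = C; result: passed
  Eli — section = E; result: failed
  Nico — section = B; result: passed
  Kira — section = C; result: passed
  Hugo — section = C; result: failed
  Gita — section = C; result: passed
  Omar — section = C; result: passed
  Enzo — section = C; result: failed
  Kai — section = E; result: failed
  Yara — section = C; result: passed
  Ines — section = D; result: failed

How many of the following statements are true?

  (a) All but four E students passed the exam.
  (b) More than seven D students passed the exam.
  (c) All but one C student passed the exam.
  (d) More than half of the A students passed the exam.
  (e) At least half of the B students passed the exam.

1

(a) E: |A| = 7, |A ∩ B| = 3; needs |A ∖ B| = 4 — true.
(b) D: |A| = 8, |A ∩ B| = 7; needs |A ∩ B| > 7 — false.
(c) C: |A| = 9, |A ∩ B| = 7; needs |A ∖ B| = 1 — false.
(d) A: |A| = 8, |A ∩ B| = 4; needs |A ∩ B| > |A ∖ B| — false.
(e) B: |A| = 5, |A ∩ B| = 2; needs |A ∩ B| ≥ |A ∖ B| — false.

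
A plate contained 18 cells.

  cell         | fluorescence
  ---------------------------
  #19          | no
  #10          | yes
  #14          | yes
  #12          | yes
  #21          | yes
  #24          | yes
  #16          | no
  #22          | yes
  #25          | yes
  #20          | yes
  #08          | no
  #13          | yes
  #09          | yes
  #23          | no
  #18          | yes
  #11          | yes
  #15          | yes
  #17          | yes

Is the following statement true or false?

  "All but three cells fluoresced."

False

The determiner here denotes the relation: |A ∖ B| = 3.
|A| = 18, |A ∩ B| = 14, |A ∖ B| = 4.
|A ∖ B| = 4, so the statement is false.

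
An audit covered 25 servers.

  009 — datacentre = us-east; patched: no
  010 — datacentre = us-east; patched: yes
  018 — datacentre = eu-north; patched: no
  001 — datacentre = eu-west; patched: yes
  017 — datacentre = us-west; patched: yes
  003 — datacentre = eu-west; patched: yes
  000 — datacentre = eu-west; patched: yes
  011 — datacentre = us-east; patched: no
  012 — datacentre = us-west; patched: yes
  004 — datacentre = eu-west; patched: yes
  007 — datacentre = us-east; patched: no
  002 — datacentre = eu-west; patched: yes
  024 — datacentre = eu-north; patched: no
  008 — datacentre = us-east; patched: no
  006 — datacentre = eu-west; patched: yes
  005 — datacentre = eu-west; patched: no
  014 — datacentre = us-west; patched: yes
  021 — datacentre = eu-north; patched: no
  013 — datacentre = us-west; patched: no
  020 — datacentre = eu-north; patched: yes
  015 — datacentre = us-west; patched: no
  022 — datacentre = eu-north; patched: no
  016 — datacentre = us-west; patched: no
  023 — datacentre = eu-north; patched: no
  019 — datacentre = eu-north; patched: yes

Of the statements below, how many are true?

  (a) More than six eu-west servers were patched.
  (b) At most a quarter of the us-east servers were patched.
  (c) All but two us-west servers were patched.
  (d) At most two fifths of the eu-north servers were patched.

2

(a) eu-west: |A| = 7, |A ∩ B| = 6; needs |A ∩ B| > 6 — false.
(b) us-east: |A| = 5, |A ∩ B| = 1; needs |A ∩ B| / |A| ≤ 1/4 — true.
(c) us-west: |A| = 6, |A ∩ B| = 3; needs |A ∖ B| = 2 — false.
(d) eu-north: |A| = 7, |A ∩ B| = 2; needs |A ∩ B| / |A| ≤ 2/5 — true.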